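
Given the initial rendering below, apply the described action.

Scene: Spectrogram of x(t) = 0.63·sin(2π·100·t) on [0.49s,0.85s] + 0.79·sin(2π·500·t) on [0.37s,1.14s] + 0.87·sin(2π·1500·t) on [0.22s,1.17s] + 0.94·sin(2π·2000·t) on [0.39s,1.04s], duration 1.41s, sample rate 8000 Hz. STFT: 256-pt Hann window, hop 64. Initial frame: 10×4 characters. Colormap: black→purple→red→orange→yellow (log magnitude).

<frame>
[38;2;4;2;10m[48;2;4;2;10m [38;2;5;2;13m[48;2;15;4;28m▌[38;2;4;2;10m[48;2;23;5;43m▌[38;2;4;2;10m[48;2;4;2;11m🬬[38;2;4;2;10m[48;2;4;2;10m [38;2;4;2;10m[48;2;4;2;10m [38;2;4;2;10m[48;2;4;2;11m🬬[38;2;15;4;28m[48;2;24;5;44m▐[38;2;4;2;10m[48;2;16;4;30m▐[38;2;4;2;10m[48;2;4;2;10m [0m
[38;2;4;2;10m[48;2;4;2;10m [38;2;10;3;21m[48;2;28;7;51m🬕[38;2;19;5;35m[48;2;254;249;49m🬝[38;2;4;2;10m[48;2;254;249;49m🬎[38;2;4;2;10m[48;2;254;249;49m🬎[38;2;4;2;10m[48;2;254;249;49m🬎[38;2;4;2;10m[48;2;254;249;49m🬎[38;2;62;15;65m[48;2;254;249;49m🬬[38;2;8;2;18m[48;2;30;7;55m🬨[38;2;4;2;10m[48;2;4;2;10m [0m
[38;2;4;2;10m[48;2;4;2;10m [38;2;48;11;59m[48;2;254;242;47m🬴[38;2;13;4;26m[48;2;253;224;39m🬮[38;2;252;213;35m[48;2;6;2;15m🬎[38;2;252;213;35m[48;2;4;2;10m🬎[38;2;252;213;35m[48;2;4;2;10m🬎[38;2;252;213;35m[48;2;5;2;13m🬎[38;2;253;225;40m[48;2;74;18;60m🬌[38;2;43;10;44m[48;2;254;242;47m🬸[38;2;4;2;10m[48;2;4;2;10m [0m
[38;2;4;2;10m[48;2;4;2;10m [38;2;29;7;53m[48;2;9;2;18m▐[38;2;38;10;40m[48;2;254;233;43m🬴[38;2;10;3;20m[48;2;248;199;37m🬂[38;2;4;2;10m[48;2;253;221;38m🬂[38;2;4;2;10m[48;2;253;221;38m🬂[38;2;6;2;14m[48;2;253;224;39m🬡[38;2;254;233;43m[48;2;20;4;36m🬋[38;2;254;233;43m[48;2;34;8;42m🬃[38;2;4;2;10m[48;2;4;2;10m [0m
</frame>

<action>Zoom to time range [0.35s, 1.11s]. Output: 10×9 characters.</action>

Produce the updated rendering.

<frame>
[38;2;13;4;26m[48;2;22;5;40m▐[38;2;4;2;10m[48;2;4;2;10m [38;2;4;2;10m[48;2;4;2;10m [38;2;4;2;10m[48;2;4;2;10m [38;2;4;2;10m[48;2;4;2;10m [38;2;4;2;10m[48;2;4;2;10m [38;2;4;2;10m[48;2;4;2;10m [38;2;4;2;10m[48;2;4;2;10m [38;2;4;2;10m[48;2;4;2;10m [38;2;4;2;11m[48;2;21;5;39m▐[0m
[38;2;15;4;29m[48;2;24;6;44m▐[38;2;4;2;10m[48;2;4;2;10m [38;2;4;2;10m[48;2;4;2;10m [38;2;4;2;10m[48;2;4;2;10m [38;2;4;2;10m[48;2;4;2;10m [38;2;4;2;10m[48;2;4;2;10m [38;2;4;2;10m[48;2;4;2;10m [38;2;4;2;10m[48;2;4;2;10m [38;2;4;2;10m[48;2;4;2;10m [38;2;4;2;11m[48;2;23;5;43m▐[0m
[38;2;19;4;35m[48;2;30;7;54m▐[38;2;4;2;10m[48;2;4;2;11m🬕[38;2;4;2;10m[48;2;4;2;10m [38;2;4;2;10m[48;2;4;2;10m [38;2;4;2;10m[48;2;4;2;10m [38;2;4;2;10m[48;2;4;2;10m [38;2;4;2;10m[48;2;4;2;11m🬕[38;2;4;2;10m[48;2;4;2;10m [38;2;4;2;10m[48;2;4;2;10m [38;2;5;2;12m[48;2;29;7;53m▐[0m
[38;2;34;7;60m[48;2;65;15;86m🬨[38;2;4;2;10m[48;2;4;2;11m▌[38;2;4;2;10m[48;2;4;2;10m [38;2;4;2;10m[48;2;4;2;10m [38;2;4;2;10m[48;2;4;2;10m [38;2;4;2;10m[48;2;4;2;10m [38;2;4;2;10m[48;2;4;2;11m▌[38;2;4;2;10m[48;2;4;2;10m [38;2;4;2;10m[48;2;4;2;10m [38;2;6;2;14m[48;2;53;12;79m▐[0m
[38;2;158;40;82m[48;2;252;216;36m🬰[38;2;5;2;12m[48;2;254;249;49m🬰[38;2;5;2;12m[48;2;254;249;49m🬰[38;2;5;2;12m[48;2;254;249;49m🬰[38;2;5;2;12m[48;2;254;249;49m🬰[38;2;5;2;12m[48;2;254;249;49m🬰[38;2;5;2;12m[48;2;254;249;49m🬰[38;2;5;2;12m[48;2;254;249;49m🬰[38;2;5;2;12m[48;2;254;249;49m🬰[38;2;81;20;42m[48;2;254;249;49m🬸[0m
[38;2;61;14;79m[48;2;252;210;34m🬂[38;2;4;2;11m[48;2;252;210;33m🬂[38;2;4;2;10m[48;2;252;210;33m🬂[38;2;4;2;10m[48;2;252;210;33m🬂[38;2;4;2;10m[48;2;252;210;33m🬂[38;2;4;2;10m[48;2;252;210;33m🬂[38;2;4;2;11m[48;2;252;210;33m🬂[38;2;4;2;10m[48;2;252;210;33m🬂[38;2;4;2;10m[48;2;252;210;33m🬂[38;2;41;10;51m[48;2;252;210;33m🬂[0m
[38;2;31;7;56m[48;2;19;4;35m▌[38;2;4;2;10m[48;2;7;2;15m▌[38;2;4;2;10m[48;2;4;2;10m [38;2;4;2;10m[48;2;4;2;10m [38;2;4;2;10m[48;2;4;2;10m [38;2;4;2;10m[48;2;4;2;10m [38;2;4;2;10m[48;2;6;2;15m▌[38;2;4;2;10m[48;2;4;2;10m [38;2;4;2;10m[48;2;4;2;10m [38;2;29;7;53m[48;2;5;2;12m▌[0m
[38;2;57;14;55m[48;2;254;233;43m🬎[38;2;7;2;16m[48;2;254;233;43m🬎[38;2;4;2;11m[48;2;254;233;43m🬎[38;2;4;2;11m[48;2;254;233;43m🬎[38;2;4;2;11m[48;2;254;233;43m🬎[38;2;4;2;11m[48;2;254;233;43m🬎[38;2;7;2;16m[48;2;254;233;43m🬎[38;2;4;2;10m[48;2;254;233;43m🬎[38;2;4;2;10m[48;2;254;233;43m🬎[38;2;14;4;27m[48;2;254;233;43m🬎[0m
[38;2;211;75;63m[48;2;35;8;51m🬀[38;2;11;3;22m[48;2;228;135;52m🬕[38;2;33;8;52m[48;2;252;210;33m🬎[38;2;33;8;52m[48;2;252;210;33m🬎[38;2;33;8;52m[48;2;252;210;33m🬎[38;2;33;8;52m[48;2;252;210;33m🬎[38;2;32;7;53m[48;2;236;160;46m🬆[38;2;7;2;15m[48;2;4;2;10m🬂[38;2;7;2;15m[48;2;4;2;10m🬂[38;2;21;5;40m[48;2;5;2;12m▌[0m
</frame>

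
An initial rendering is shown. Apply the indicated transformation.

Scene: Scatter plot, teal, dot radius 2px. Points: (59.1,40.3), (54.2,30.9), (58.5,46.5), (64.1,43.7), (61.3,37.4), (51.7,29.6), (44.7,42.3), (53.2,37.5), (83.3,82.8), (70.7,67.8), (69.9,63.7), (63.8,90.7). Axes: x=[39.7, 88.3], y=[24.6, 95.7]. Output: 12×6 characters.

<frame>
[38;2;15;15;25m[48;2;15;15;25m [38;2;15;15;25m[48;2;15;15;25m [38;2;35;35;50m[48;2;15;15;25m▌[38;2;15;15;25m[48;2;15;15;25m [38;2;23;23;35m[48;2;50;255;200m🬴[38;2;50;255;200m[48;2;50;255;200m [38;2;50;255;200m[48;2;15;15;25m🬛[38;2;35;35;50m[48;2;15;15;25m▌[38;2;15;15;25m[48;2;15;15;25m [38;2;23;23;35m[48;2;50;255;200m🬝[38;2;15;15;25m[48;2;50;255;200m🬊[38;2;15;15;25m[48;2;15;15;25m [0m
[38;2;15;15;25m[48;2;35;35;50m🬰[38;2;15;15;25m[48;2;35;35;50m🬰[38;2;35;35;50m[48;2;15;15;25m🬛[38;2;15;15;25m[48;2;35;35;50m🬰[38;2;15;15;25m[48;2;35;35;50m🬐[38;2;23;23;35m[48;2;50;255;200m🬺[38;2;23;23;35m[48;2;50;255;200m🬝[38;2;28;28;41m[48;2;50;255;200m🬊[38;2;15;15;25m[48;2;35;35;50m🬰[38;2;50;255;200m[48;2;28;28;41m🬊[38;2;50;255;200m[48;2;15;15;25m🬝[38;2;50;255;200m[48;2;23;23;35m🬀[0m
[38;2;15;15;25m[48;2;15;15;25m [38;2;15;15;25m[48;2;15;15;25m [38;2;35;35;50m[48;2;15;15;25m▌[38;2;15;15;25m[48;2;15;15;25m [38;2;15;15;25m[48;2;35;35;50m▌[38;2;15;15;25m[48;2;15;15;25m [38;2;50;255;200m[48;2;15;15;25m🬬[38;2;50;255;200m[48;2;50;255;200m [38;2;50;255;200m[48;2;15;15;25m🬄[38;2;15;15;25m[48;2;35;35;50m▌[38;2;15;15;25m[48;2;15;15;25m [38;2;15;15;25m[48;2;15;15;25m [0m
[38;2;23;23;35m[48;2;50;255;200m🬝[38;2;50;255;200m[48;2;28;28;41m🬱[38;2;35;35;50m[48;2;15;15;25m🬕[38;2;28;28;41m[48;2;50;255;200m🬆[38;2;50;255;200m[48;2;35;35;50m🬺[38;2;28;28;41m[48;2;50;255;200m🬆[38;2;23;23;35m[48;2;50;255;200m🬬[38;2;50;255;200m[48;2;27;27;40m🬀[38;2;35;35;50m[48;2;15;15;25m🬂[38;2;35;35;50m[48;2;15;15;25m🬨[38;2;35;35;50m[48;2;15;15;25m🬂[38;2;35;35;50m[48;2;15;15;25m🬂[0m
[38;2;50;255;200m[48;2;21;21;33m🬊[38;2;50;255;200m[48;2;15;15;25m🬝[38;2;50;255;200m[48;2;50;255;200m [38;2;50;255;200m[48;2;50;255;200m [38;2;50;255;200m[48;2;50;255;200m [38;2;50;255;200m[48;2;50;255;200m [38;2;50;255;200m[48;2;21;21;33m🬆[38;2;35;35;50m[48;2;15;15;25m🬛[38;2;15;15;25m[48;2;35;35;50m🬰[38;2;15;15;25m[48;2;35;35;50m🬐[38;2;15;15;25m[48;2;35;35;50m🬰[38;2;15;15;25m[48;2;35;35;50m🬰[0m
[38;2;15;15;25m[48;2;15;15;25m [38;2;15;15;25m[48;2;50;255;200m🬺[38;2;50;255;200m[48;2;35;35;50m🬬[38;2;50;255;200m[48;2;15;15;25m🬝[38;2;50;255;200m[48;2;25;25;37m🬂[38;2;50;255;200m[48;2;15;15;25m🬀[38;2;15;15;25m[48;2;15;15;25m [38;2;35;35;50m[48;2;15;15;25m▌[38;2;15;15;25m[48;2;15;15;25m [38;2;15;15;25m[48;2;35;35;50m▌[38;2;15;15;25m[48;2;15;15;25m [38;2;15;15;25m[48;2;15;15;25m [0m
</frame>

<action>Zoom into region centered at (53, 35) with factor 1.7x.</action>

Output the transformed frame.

<frame>
[38;2;15;15;25m[48;2;15;15;25m [38;2;15;15;25m[48;2;15;15;25m [38;2;35;35;50m[48;2;15;15;25m▌[38;2;15;15;25m[48;2;15;15;25m [38;2;15;15;25m[48;2;35;35;50m▌[38;2;15;15;25m[48;2;15;15;25m [38;2;15;15;25m[48;2;15;15;25m [38;2;28;28;41m[48;2;50;255;200m🬆[38;2;15;15;25m[48;2;50;255;200m🬬[38;2;15;15;25m[48;2;35;35;50m▌[38;2;15;15;25m[48;2;50;255;200m🬬[38;2;15;15;25m[48;2;15;15;25m [0m
[38;2;15;15;25m[48;2;35;35;50m🬰[38;2;21;21;33m[48;2;50;255;200m🬆[38;2;50;255;200m[48;2;15;15;25m🬺[38;2;23;23;35m[48;2;50;255;200m🬬[38;2;15;15;25m[48;2;35;35;50m🬐[38;2;23;23;35m[48;2;50;255;200m🬝[38;2;23;23;35m[48;2;50;255;200m🬺[38;2;50;255;200m[48;2;35;35;50m🬬[38;2;50;255;200m[48;2;35;35;50m🬴[38;2;15;15;25m[48;2;50;255;200m🬀[38;2;50;255;200m[48;2;50;255;200m [38;2;19;19;30m[48;2;50;255;200m🬸[0m
[38;2;15;15;25m[48;2;15;15;25m [38;2;15;15;25m[48;2;50;255;200m🬺[38;2;50;255;200m[48;2;21;21;33m🬆[38;2;15;15;25m[48;2;15;15;25m [38;2;23;23;35m[48;2;50;255;200m🬴[38;2;50;255;200m[48;2;50;255;200m [38;2;50;255;200m[48;2;15;15;25m🬛[38;2;50;255;200m[48;2;28;28;41m🬊[38;2;50;255;200m[48;2;50;255;200m [38;2;50;255;200m[48;2;50;255;200m [38;2;50;255;200m[48;2;15;15;25m🬄[38;2;15;15;25m[48;2;15;15;25m [0m
[38;2;35;35;50m[48;2;15;15;25m🬂[38;2;35;35;50m[48;2;15;15;25m🬂[38;2;35;35;50m[48;2;15;15;25m🬕[38;2;35;35;50m[48;2;15;15;25m🬂[38;2;50;255;200m[48;2;25;25;37m🬫[38;2;50;255;200m[48;2;50;255;200m [38;2;50;255;200m[48;2;50;255;200m [38;2;50;255;200m[48;2;27;27;40m🬃[38;2;35;35;50m[48;2;15;15;25m🬂[38;2;50;255;200m[48;2;27;27;40m🬀[38;2;35;35;50m[48;2;15;15;25m🬂[38;2;35;35;50m[48;2;15;15;25m🬂[0m
[38;2;15;15;25m[48;2;35;35;50m🬰[38;2;15;15;25m[48;2;35;35;50m🬰[38;2;35;35;50m[48;2;15;15;25m🬛[38;2;15;15;25m[48;2;35;35;50m🬰[38;2;15;15;25m[48;2;35;35;50m🬐[38;2;50;255;200m[48;2;23;23;35m🬀[38;2;50;255;200m[48;2;23;23;35m🬀[38;2;35;35;50m[48;2;15;15;25m🬛[38;2;15;15;25m[48;2;35;35;50m🬰[38;2;15;15;25m[48;2;35;35;50m🬐[38;2;15;15;25m[48;2;35;35;50m🬰[38;2;15;15;25m[48;2;35;35;50m🬰[0m
[38;2;15;15;25m[48;2;15;15;25m [38;2;15;15;25m[48;2;15;15;25m [38;2;35;35;50m[48;2;15;15;25m▌[38;2;15;15;25m[48;2;15;15;25m [38;2;15;15;25m[48;2;35;35;50m▌[38;2;15;15;25m[48;2;15;15;25m [38;2;15;15;25m[48;2;15;15;25m [38;2;35;35;50m[48;2;15;15;25m▌[38;2;15;15;25m[48;2;15;15;25m [38;2;15;15;25m[48;2;35;35;50m▌[38;2;15;15;25m[48;2;15;15;25m [38;2;15;15;25m[48;2;15;15;25m [0m
</frame>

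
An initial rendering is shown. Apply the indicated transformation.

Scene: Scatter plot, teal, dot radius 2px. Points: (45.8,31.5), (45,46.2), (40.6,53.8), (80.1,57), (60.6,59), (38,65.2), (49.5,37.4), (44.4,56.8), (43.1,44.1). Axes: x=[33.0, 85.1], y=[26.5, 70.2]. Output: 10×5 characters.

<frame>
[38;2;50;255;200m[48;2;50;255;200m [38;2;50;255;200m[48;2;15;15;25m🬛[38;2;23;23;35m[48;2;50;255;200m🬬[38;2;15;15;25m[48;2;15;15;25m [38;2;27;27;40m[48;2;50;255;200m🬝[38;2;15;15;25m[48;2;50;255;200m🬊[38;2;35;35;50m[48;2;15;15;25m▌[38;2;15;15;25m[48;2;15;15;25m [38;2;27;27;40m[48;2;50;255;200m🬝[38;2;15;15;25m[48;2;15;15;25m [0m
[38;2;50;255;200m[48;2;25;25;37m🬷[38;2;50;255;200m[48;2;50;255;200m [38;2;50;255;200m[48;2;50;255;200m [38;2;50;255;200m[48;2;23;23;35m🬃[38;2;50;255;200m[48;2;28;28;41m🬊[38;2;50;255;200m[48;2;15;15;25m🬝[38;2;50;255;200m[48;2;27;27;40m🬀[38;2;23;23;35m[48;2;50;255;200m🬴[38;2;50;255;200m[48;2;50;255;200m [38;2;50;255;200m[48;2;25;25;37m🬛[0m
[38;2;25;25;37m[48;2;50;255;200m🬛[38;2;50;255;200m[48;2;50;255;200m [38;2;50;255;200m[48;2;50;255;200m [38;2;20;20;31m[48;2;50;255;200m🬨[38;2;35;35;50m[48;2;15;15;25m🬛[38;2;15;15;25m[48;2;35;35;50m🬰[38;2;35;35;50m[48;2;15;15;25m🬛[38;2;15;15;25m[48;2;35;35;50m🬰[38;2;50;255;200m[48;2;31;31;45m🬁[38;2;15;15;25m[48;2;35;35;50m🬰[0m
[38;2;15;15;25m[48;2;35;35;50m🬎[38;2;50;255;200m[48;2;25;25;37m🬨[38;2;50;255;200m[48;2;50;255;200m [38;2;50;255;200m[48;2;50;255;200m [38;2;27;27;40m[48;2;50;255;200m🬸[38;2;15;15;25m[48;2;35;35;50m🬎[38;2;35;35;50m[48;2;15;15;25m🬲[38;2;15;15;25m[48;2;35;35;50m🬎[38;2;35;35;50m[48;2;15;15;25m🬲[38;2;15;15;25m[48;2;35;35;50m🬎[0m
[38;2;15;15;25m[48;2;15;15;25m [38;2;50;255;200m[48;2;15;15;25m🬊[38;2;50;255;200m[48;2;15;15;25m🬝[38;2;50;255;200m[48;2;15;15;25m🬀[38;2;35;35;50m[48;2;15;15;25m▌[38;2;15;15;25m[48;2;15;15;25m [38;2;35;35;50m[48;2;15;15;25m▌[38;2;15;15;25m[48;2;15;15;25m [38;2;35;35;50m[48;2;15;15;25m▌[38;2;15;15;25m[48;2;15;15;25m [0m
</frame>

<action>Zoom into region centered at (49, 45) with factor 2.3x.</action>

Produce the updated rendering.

<frame>
[38;2;50;255;200m[48;2;15;15;25m🬊[38;2;50;255;200m[48;2;15;15;25m🬝[38;2;50;255;200m[48;2;23;23;35m🬀[38;2;15;15;25m[48;2;15;15;25m [38;2;35;35;50m[48;2;15;15;25m▌[38;2;15;15;25m[48;2;15;15;25m [38;2;35;35;50m[48;2;15;15;25m▌[38;2;15;15;25m[48;2;15;15;25m [38;2;35;35;50m[48;2;15;15;25m▌[38;2;15;15;25m[48;2;15;15;25m [0m
[38;2;35;35;50m[48;2;15;15;25m🬂[38;2;35;35;50m[48;2;15;15;25m🬂[38;2;30;30;43m[48;2;50;255;200m🬎[38;2;50;255;200m[48;2;28;28;41m🬱[38;2;35;35;50m[48;2;15;15;25m🬕[38;2;35;35;50m[48;2;15;15;25m🬂[38;2;35;35;50m[48;2;15;15;25m🬕[38;2;35;35;50m[48;2;15;15;25m🬂[38;2;35;35;50m[48;2;15;15;25m🬕[38;2;35;35;50m[48;2;15;15;25m🬂[0m
[38;2;15;15;25m[48;2;35;35;50m🬰[38;2;15;15;25m[48;2;50;255;200m🬐[38;2;50;255;200m[48;2;50;255;200m [38;2;50;255;200m[48;2;15;15;25m🬝[38;2;50;255;200m[48;2;27;27;40m🬀[38;2;15;15;25m[48;2;35;35;50m🬰[38;2;35;35;50m[48;2;15;15;25m🬛[38;2;15;15;25m[48;2;35;35;50m🬰[38;2;35;35;50m[48;2;15;15;25m🬛[38;2;15;15;25m[48;2;35;35;50m🬰[0m
[38;2;15;15;25m[48;2;35;35;50m🬎[38;2;15;15;25m[48;2;35;35;50m🬎[38;2;50;255;200m[48;2;27;27;40m🬀[38;2;15;15;25m[48;2;35;35;50m🬎[38;2;28;28;41m[48;2;50;255;200m🬆[38;2;19;19;30m[48;2;50;255;200m🬬[38;2;35;35;50m[48;2;15;15;25m🬲[38;2;15;15;25m[48;2;35;35;50m🬎[38;2;35;35;50m[48;2;15;15;25m🬲[38;2;15;15;25m[48;2;35;35;50m🬎[0m
[38;2;15;15;25m[48;2;15;15;25m [38;2;15;15;25m[48;2;15;15;25m [38;2;35;35;50m[48;2;15;15;25m▌[38;2;15;15;25m[48;2;50;255;200m🬺[38;2;50;255;200m[48;2;35;35;50m🬬[38;2;50;255;200m[48;2;15;15;25m🬆[38;2;35;35;50m[48;2;15;15;25m▌[38;2;15;15;25m[48;2;15;15;25m [38;2;35;35;50m[48;2;15;15;25m▌[38;2;15;15;25m[48;2;15;15;25m [0m
</frame>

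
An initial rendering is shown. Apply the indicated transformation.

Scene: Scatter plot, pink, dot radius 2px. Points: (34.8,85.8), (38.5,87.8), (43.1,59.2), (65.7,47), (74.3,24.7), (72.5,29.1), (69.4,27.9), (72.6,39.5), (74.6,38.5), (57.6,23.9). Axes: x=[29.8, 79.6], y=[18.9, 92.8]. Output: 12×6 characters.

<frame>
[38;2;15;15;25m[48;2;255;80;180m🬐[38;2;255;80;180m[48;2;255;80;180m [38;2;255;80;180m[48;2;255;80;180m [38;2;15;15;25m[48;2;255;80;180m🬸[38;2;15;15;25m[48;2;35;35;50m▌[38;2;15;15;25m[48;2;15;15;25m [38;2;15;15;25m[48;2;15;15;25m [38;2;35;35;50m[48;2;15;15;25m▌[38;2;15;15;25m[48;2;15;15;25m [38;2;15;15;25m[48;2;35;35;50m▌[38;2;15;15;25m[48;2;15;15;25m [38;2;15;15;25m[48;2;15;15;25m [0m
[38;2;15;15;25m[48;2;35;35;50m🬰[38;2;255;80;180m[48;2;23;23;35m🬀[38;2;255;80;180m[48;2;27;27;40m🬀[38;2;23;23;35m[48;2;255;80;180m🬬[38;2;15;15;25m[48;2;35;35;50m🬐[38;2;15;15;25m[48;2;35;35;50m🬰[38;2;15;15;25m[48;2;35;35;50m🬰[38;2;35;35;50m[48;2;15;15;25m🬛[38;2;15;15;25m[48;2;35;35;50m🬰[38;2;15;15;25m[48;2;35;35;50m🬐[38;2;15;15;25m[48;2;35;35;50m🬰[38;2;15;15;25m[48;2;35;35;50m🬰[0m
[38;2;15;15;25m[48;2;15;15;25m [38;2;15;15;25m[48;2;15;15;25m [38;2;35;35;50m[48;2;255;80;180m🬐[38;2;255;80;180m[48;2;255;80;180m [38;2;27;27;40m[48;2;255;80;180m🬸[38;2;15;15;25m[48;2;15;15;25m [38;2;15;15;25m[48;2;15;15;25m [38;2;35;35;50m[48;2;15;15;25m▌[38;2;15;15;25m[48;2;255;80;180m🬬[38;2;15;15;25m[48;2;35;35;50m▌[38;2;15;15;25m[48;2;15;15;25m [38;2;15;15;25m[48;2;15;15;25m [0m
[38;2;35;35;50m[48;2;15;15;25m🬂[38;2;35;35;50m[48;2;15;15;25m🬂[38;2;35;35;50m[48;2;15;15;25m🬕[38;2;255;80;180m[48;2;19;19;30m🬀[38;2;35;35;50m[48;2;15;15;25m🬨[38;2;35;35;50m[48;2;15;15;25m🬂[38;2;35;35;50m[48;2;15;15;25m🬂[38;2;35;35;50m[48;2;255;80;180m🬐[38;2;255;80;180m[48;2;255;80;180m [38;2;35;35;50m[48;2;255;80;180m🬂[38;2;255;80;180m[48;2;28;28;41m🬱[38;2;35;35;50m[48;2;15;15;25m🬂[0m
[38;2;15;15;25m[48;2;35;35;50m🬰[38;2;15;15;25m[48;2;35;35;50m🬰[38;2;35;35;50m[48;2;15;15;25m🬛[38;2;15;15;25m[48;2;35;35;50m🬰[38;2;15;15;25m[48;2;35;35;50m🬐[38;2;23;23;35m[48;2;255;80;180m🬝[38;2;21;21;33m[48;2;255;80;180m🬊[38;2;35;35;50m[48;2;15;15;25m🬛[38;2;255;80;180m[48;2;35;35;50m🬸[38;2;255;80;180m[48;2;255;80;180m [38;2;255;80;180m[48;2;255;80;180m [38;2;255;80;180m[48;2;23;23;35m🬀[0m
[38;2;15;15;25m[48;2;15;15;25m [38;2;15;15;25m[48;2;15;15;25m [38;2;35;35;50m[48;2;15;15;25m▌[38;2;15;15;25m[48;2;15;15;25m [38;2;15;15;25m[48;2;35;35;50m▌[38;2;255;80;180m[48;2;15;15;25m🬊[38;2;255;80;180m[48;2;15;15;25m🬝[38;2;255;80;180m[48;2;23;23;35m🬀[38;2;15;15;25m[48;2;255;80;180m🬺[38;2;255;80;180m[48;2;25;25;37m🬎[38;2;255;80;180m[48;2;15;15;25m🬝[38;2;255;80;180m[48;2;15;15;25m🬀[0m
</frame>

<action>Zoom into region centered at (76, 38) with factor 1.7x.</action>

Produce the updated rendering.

<frame>
[38;2;15;15;25m[48;2;15;15;25m [38;2;15;15;25m[48;2;255;80;180m🬝[38;2;35;35;50m[48;2;15;15;25m▌[38;2;15;15;25m[48;2;15;15;25m [38;2;15;15;25m[48;2;35;35;50m▌[38;2;15;15;25m[48;2;15;15;25m [38;2;15;15;25m[48;2;15;15;25m [38;2;35;35;50m[48;2;15;15;25m▌[38;2;15;15;25m[48;2;15;15;25m [38;2;15;15;25m[48;2;35;35;50m▌[38;2;15;15;25m[48;2;15;15;25m [38;2;15;15;25m[48;2;15;15;25m [0m
[38;2;19;19;30m[48;2;255;80;180m🬴[38;2;255;80;180m[48;2;255;80;180m [38;2;255;80;180m[48;2;15;15;25m🬛[38;2;15;15;25m[48;2;35;35;50m🬰[38;2;31;31;45m[48;2;255;80;180m🬬[38;2;15;15;25m[48;2;35;35;50m🬰[38;2;15;15;25m[48;2;35;35;50m🬰[38;2;35;35;50m[48;2;15;15;25m🬛[38;2;15;15;25m[48;2;35;35;50m🬰[38;2;15;15;25m[48;2;35;35;50m🬐[38;2;15;15;25m[48;2;35;35;50m🬰[38;2;15;15;25m[48;2;35;35;50m🬰[0m
[38;2;15;15;25m[48;2;15;15;25m [38;2;15;15;25m[48;2;255;80;180m🬺[38;2;35;35;50m[48;2;15;15;25m▌[38;2;15;15;25m[48;2;255;80;180m🬐[38;2;255;80;180m[48;2;255;80;180m [38;2;255;80;180m[48;2;15;15;25m🬺[38;2;15;15;25m[48;2;255;80;180m🬬[38;2;35;35;50m[48;2;15;15;25m▌[38;2;15;15;25m[48;2;15;15;25m [38;2;15;15;25m[48;2;35;35;50m▌[38;2;15;15;25m[48;2;15;15;25m [38;2;15;15;25m[48;2;15;15;25m [0m
[38;2;35;35;50m[48;2;15;15;25m🬂[38;2;35;35;50m[48;2;15;15;25m🬂[38;2;31;31;45m[48;2;255;80;180m🬝[38;2;35;35;50m[48;2;255;80;180m🬂[38;2;255;80;180m[48;2;255;80;180m [38;2;255;80;180m[48;2;15;15;25m🬕[38;2;35;35;50m[48;2;15;15;25m🬂[38;2;35;35;50m[48;2;15;15;25m🬕[38;2;35;35;50m[48;2;15;15;25m🬂[38;2;35;35;50m[48;2;15;15;25m🬨[38;2;35;35;50m[48;2;15;15;25m🬂[38;2;35;35;50m[48;2;15;15;25m🬂[0m
[38;2;15;15;25m[48;2;35;35;50m🬰[38;2;15;15;25m[48;2;35;35;50m🬰[38;2;255;80;180m[48;2;28;28;41m🬊[38;2;255;80;180m[48;2;15;15;25m🬝[38;2;255;80;180m[48;2;15;15;25m🬬[38;2;255;80;180m[48;2;255;80;180m [38;2;19;19;30m[48;2;255;80;180m🬸[38;2;35;35;50m[48;2;15;15;25m🬛[38;2;15;15;25m[48;2;35;35;50m🬰[38;2;15;15;25m[48;2;35;35;50m🬐[38;2;15;15;25m[48;2;35;35;50m🬰[38;2;15;15;25m[48;2;35;35;50m🬰[0m
[38;2;15;15;25m[48;2;15;15;25m [38;2;15;15;25m[48;2;15;15;25m [38;2;35;35;50m[48;2;15;15;25m▌[38;2;15;15;25m[48;2;15;15;25m [38;2;15;15;25m[48;2;35;35;50m▌[38;2;255;80;180m[48;2;15;15;25m🬀[38;2;15;15;25m[48;2;15;15;25m [38;2;35;35;50m[48;2;15;15;25m▌[38;2;15;15;25m[48;2;15;15;25m [38;2;15;15;25m[48;2;35;35;50m▌[38;2;15;15;25m[48;2;15;15;25m [38;2;15;15;25m[48;2;15;15;25m [0m
</frame>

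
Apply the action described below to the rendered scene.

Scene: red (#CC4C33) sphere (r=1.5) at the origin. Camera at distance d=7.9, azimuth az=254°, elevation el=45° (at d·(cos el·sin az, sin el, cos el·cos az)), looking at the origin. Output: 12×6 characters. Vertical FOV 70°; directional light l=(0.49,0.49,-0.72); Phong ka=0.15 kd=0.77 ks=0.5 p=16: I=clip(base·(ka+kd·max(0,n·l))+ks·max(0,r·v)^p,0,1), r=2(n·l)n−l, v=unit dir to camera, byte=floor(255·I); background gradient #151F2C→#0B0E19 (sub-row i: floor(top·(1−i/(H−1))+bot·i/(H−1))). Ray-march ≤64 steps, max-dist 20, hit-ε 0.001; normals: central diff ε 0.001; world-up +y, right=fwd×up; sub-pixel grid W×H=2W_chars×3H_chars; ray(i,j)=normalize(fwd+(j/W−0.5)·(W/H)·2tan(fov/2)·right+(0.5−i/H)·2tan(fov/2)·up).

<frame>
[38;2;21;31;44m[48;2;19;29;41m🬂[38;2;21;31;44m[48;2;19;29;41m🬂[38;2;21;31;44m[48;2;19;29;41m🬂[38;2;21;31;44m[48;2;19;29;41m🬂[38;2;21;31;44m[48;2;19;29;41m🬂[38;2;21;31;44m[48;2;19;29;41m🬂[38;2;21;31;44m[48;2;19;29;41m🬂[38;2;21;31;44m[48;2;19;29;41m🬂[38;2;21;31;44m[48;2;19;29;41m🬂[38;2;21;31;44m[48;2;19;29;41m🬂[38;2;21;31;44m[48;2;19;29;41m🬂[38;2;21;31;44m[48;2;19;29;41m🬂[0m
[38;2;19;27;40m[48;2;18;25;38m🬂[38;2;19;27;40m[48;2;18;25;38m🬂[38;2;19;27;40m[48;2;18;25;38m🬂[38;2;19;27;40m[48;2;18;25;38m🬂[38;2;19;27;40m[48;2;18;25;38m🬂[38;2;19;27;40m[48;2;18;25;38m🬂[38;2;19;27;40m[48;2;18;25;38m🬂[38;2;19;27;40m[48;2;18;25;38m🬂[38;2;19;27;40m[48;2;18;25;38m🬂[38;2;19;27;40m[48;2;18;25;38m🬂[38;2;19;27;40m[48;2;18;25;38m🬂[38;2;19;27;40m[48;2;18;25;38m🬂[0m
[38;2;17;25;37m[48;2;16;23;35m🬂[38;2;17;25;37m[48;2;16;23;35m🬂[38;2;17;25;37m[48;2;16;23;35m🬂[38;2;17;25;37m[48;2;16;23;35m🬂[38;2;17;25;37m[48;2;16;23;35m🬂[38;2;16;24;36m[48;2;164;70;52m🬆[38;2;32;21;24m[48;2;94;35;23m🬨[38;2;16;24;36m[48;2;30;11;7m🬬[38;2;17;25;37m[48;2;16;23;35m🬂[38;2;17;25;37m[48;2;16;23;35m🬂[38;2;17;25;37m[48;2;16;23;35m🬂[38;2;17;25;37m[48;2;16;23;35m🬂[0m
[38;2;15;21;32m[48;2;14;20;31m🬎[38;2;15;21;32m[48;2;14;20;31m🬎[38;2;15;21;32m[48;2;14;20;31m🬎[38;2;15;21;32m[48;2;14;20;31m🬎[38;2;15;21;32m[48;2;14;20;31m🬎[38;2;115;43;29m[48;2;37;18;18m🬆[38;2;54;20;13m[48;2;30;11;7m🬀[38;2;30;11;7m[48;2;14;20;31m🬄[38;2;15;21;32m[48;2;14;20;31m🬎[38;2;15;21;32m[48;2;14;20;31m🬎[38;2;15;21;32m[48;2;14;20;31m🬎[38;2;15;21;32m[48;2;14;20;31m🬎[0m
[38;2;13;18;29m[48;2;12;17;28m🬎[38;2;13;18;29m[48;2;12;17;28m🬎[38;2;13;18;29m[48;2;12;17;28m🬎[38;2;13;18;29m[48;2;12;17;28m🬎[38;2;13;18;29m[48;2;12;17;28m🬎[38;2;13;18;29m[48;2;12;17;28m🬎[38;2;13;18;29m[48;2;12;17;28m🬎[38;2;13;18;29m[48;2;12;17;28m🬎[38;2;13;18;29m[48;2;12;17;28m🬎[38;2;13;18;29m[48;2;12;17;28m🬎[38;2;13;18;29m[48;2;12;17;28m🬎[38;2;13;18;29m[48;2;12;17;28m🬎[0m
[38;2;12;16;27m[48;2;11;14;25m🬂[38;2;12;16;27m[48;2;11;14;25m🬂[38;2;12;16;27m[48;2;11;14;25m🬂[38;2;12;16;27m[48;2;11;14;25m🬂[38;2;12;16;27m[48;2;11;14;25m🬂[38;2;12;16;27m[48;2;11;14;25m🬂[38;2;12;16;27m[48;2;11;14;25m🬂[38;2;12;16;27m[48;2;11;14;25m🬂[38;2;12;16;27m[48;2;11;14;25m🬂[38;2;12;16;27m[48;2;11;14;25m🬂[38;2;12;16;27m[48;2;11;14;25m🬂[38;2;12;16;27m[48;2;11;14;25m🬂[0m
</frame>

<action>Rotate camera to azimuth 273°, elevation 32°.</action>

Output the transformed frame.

<frame>
[38;2;21;31;44m[48;2;19;29;41m🬂[38;2;21;31;44m[48;2;19;29;41m🬂[38;2;21;31;44m[48;2;19;29;41m🬂[38;2;21;31;44m[48;2;19;29;41m🬂[38;2;21;31;44m[48;2;19;29;41m🬂[38;2;21;31;44m[48;2;19;29;41m🬂[38;2;21;31;44m[48;2;19;29;41m🬂[38;2;21;31;44m[48;2;19;29;41m🬂[38;2;21;31;44m[48;2;19;29;41m🬂[38;2;21;31;44m[48;2;19;29;41m🬂[38;2;21;31;44m[48;2;19;29;41m🬂[38;2;21;31;44m[48;2;19;29;41m🬂[0m
[38;2;19;27;40m[48;2;18;25;38m🬂[38;2;19;27;40m[48;2;18;25;38m🬂[38;2;19;27;40m[48;2;18;25;38m🬂[38;2;19;27;40m[48;2;18;25;38m🬂[38;2;19;27;40m[48;2;18;25;38m🬂[38;2;19;27;40m[48;2;18;25;38m🬂[38;2;19;27;40m[48;2;18;25;38m🬂[38;2;19;27;40m[48;2;18;25;38m🬂[38;2;19;27;40m[48;2;18;25;38m🬂[38;2;19;27;40m[48;2;18;25;38m🬂[38;2;19;27;40m[48;2;18;25;38m🬂[38;2;19;27;40m[48;2;18;25;38m🬂[0m
[38;2;17;25;37m[48;2;16;23;35m🬂[38;2;17;25;37m[48;2;16;23;35m🬂[38;2;17;25;37m[48;2;16;23;35m🬂[38;2;17;25;37m[48;2;16;23;35m🬂[38;2;17;25;37m[48;2;16;23;35m🬂[38;2;33;26;33m[48;2;158;75;58m🬥[38;2;25;18;22m[48;2;70;26;17m🬰[38;2;16;24;36m[48;2;30;11;7m🬬[38;2;17;25;37m[48;2;16;23;35m🬂[38;2;17;25;37m[48;2;16;23;35m🬂[38;2;17;25;37m[48;2;16;23;35m🬂[38;2;17;25;37m[48;2;16;23;35m🬂[0m
[38;2;15;21;32m[48;2;14;20;31m🬎[38;2;15;21;32m[48;2;14;20;31m🬎[38;2;15;21;32m[48;2;14;20;31m🬎[38;2;15;21;32m[48;2;14;20;31m🬎[38;2;15;21;32m[48;2;14;20;31m🬎[38;2;70;26;17m[48;2;28;14;13m🬄[38;2;30;11;7m[48;2;30;11;7m [38;2;30;11;7m[48;2;14;20;31m🬄[38;2;15;21;32m[48;2;14;20;31m🬎[38;2;15;21;32m[48;2;14;20;31m🬎[38;2;15;21;32m[48;2;14;20;31m🬎[38;2;15;21;32m[48;2;14;20;31m🬎[0m
[38;2;13;18;29m[48;2;12;17;28m🬎[38;2;13;18;29m[48;2;12;17;28m🬎[38;2;13;18;29m[48;2;12;17;28m🬎[38;2;13;18;29m[48;2;12;17;28m🬎[38;2;13;18;29m[48;2;12;17;28m🬎[38;2;13;18;29m[48;2;12;17;28m🬎[38;2;13;18;29m[48;2;12;17;28m🬎[38;2;13;18;29m[48;2;12;17;28m🬎[38;2;13;18;29m[48;2;12;17;28m🬎[38;2;13;18;29m[48;2;12;17;28m🬎[38;2;13;18;29m[48;2;12;17;28m🬎[38;2;13;18;29m[48;2;12;17;28m🬎[0m
[38;2;12;16;27m[48;2;11;14;25m🬂[38;2;12;16;27m[48;2;11;14;25m🬂[38;2;12;16;27m[48;2;11;14;25m🬂[38;2;12;16;27m[48;2;11;14;25m🬂[38;2;12;16;27m[48;2;11;14;25m🬂[38;2;12;16;27m[48;2;11;14;25m🬂[38;2;12;16;27m[48;2;11;14;25m🬂[38;2;12;16;27m[48;2;11;14;25m🬂[38;2;12;16;27m[48;2;11;14;25m🬂[38;2;12;16;27m[48;2;11;14;25m🬂[38;2;12;16;27m[48;2;11;14;25m🬂[38;2;12;16;27m[48;2;11;14;25m🬂[0m
</frame>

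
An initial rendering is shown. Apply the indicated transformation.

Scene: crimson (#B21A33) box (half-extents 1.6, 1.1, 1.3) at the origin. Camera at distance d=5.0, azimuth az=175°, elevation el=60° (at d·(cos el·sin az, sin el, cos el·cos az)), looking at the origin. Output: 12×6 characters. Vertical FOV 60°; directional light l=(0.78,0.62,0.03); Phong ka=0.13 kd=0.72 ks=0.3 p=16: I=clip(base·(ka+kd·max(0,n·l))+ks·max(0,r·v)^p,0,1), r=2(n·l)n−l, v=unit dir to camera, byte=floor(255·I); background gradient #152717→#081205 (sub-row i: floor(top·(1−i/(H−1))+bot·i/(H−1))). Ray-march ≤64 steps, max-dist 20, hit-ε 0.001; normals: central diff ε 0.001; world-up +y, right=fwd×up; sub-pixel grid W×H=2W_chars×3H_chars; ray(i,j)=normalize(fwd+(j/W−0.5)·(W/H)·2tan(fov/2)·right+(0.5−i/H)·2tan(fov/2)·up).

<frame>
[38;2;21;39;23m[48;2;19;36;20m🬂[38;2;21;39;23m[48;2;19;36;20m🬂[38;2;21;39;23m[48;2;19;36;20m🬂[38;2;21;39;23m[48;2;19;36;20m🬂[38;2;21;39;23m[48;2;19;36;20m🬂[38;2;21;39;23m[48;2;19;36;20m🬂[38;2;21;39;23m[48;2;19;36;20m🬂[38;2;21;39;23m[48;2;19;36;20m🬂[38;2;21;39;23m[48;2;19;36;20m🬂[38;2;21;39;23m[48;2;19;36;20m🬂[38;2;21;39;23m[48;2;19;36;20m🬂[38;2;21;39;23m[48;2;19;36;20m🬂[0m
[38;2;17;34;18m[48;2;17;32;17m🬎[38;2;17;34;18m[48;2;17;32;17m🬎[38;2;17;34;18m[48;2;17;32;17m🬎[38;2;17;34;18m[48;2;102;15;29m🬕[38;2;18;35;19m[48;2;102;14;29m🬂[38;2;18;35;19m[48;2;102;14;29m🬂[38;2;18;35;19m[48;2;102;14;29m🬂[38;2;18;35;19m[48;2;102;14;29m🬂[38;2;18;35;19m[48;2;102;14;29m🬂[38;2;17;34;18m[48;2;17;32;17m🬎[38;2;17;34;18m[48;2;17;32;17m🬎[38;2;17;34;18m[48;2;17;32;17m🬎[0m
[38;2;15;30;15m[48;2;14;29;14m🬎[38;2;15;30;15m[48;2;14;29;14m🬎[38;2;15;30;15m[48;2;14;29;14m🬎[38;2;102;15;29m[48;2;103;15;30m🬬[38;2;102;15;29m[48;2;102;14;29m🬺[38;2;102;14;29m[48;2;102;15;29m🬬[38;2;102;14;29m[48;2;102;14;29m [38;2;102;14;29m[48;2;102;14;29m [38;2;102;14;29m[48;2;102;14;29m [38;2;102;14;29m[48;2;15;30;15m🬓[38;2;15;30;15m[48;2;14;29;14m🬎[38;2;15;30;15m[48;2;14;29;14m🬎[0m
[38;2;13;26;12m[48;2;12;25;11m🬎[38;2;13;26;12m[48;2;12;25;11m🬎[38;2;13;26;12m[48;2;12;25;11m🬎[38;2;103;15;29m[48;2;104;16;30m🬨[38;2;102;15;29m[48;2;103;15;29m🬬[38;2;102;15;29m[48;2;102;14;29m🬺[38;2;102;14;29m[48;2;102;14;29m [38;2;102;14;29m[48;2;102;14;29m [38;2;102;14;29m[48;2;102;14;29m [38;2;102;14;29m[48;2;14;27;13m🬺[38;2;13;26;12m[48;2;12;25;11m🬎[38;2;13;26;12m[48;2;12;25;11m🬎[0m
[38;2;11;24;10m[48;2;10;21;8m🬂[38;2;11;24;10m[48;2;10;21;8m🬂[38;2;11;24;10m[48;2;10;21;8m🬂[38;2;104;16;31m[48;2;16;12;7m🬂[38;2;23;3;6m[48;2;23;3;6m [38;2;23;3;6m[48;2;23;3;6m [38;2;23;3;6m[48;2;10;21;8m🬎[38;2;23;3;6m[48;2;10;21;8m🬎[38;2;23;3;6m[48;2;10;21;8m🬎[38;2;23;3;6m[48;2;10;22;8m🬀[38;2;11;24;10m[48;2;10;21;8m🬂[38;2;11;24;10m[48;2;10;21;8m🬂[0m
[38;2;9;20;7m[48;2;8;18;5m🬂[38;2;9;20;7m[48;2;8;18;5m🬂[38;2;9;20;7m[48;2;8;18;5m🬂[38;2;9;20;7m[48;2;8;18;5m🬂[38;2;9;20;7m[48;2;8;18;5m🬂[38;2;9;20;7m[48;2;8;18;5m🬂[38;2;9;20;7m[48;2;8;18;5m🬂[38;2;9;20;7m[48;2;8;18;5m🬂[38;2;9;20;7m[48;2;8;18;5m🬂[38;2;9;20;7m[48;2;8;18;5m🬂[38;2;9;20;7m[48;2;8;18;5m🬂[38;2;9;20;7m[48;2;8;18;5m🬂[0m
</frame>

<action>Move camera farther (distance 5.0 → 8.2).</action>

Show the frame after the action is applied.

<frame>
[38;2;21;39;23m[48;2;19;36;20m🬂[38;2;21;39;23m[48;2;19;36;20m🬂[38;2;21;39;23m[48;2;19;36;20m🬂[38;2;21;39;23m[48;2;19;36;20m🬂[38;2;21;39;23m[48;2;19;36;20m🬂[38;2;21;39;23m[48;2;19;36;20m🬂[38;2;21;39;23m[48;2;19;36;20m🬂[38;2;21;39;23m[48;2;19;36;20m🬂[38;2;21;39;23m[48;2;19;36;20m🬂[38;2;21;39;23m[48;2;19;36;20m🬂[38;2;21;39;23m[48;2;19;36;20m🬂[38;2;21;39;23m[48;2;19;36;20m🬂[0m
[38;2;17;34;18m[48;2;17;32;17m🬎[38;2;17;34;18m[48;2;17;32;17m🬎[38;2;17;34;18m[48;2;17;32;17m🬎[38;2;17;34;18m[48;2;17;32;17m🬎[38;2;17;34;18m[48;2;17;32;17m🬎[38;2;17;34;18m[48;2;17;32;17m🬎[38;2;17;34;18m[48;2;17;32;17m🬎[38;2;17;34;18m[48;2;17;32;17m🬎[38;2;17;34;18m[48;2;17;32;17m🬎[38;2;17;34;18m[48;2;17;32;17m🬎[38;2;17;34;18m[48;2;17;32;17m🬎[38;2;17;34;18m[48;2;17;32;17m🬎[0m
[38;2;15;30;15m[48;2;14;29;14m🬎[38;2;15;30;15m[48;2;14;29;14m🬎[38;2;15;30;15m[48;2;14;29;14m🬎[38;2;15;30;15m[48;2;14;29;14m🬎[38;2;102;14;29m[48;2;15;30;15m▐[38;2;102;14;29m[48;2;102;15;29m🬬[38;2;102;14;29m[48;2;102;14;29m [38;2;102;14;29m[48;2;102;14;29m [38;2;15;30;15m[48;2;14;29;14m🬎[38;2;15;30;15m[48;2;14;29;14m🬎[38;2;15;30;15m[48;2;14;29;14m🬎[38;2;15;30;15m[48;2;14;29;14m🬎[0m
[38;2;13;26;12m[48;2;12;25;11m🬎[38;2;13;26;12m[48;2;12;25;11m🬎[38;2;13;26;12m[48;2;12;25;11m🬎[38;2;13;26;12m[48;2;12;25;11m🬎[38;2;102;15;29m[48;2;15;20;10m🬉[38;2;102;14;29m[48;2;23;3;6m🬎[38;2;102;14;29m[48;2;23;3;6m🬎[38;2;102;14;29m[48;2;23;3;6m🬎[38;2;13;26;12m[48;2;12;25;11m🬎[38;2;13;26;12m[48;2;12;25;11m🬎[38;2;13;26;12m[48;2;12;25;11m🬎[38;2;13;26;12m[48;2;12;25;11m🬎[0m
[38;2;11;24;10m[48;2;10;21;8m🬂[38;2;11;24;10m[48;2;10;21;8m🬂[38;2;11;24;10m[48;2;10;21;8m🬂[38;2;11;24;10m[48;2;10;21;8m🬂[38;2;11;24;10m[48;2;10;21;8m🬂[38;2;23;3;6m[48;2;10;21;8m🬂[38;2;23;3;6m[48;2;10;22;8m🬀[38;2;11;24;10m[48;2;10;21;8m🬂[38;2;11;24;10m[48;2;10;21;8m🬂[38;2;11;24;10m[48;2;10;21;8m🬂[38;2;11;24;10m[48;2;10;21;8m🬂[38;2;11;24;10m[48;2;10;21;8m🬂[0m
[38;2;9;20;7m[48;2;8;18;5m🬂[38;2;9;20;7m[48;2;8;18;5m🬂[38;2;9;20;7m[48;2;8;18;5m🬂[38;2;9;20;7m[48;2;8;18;5m🬂[38;2;9;20;7m[48;2;8;18;5m🬂[38;2;9;20;7m[48;2;8;18;5m🬂[38;2;9;20;7m[48;2;8;18;5m🬂[38;2;9;20;7m[48;2;8;18;5m🬂[38;2;9;20;7m[48;2;8;18;5m🬂[38;2;9;20;7m[48;2;8;18;5m🬂[38;2;9;20;7m[48;2;8;18;5m🬂[38;2;9;20;7m[48;2;8;18;5m🬂[0m
</frame>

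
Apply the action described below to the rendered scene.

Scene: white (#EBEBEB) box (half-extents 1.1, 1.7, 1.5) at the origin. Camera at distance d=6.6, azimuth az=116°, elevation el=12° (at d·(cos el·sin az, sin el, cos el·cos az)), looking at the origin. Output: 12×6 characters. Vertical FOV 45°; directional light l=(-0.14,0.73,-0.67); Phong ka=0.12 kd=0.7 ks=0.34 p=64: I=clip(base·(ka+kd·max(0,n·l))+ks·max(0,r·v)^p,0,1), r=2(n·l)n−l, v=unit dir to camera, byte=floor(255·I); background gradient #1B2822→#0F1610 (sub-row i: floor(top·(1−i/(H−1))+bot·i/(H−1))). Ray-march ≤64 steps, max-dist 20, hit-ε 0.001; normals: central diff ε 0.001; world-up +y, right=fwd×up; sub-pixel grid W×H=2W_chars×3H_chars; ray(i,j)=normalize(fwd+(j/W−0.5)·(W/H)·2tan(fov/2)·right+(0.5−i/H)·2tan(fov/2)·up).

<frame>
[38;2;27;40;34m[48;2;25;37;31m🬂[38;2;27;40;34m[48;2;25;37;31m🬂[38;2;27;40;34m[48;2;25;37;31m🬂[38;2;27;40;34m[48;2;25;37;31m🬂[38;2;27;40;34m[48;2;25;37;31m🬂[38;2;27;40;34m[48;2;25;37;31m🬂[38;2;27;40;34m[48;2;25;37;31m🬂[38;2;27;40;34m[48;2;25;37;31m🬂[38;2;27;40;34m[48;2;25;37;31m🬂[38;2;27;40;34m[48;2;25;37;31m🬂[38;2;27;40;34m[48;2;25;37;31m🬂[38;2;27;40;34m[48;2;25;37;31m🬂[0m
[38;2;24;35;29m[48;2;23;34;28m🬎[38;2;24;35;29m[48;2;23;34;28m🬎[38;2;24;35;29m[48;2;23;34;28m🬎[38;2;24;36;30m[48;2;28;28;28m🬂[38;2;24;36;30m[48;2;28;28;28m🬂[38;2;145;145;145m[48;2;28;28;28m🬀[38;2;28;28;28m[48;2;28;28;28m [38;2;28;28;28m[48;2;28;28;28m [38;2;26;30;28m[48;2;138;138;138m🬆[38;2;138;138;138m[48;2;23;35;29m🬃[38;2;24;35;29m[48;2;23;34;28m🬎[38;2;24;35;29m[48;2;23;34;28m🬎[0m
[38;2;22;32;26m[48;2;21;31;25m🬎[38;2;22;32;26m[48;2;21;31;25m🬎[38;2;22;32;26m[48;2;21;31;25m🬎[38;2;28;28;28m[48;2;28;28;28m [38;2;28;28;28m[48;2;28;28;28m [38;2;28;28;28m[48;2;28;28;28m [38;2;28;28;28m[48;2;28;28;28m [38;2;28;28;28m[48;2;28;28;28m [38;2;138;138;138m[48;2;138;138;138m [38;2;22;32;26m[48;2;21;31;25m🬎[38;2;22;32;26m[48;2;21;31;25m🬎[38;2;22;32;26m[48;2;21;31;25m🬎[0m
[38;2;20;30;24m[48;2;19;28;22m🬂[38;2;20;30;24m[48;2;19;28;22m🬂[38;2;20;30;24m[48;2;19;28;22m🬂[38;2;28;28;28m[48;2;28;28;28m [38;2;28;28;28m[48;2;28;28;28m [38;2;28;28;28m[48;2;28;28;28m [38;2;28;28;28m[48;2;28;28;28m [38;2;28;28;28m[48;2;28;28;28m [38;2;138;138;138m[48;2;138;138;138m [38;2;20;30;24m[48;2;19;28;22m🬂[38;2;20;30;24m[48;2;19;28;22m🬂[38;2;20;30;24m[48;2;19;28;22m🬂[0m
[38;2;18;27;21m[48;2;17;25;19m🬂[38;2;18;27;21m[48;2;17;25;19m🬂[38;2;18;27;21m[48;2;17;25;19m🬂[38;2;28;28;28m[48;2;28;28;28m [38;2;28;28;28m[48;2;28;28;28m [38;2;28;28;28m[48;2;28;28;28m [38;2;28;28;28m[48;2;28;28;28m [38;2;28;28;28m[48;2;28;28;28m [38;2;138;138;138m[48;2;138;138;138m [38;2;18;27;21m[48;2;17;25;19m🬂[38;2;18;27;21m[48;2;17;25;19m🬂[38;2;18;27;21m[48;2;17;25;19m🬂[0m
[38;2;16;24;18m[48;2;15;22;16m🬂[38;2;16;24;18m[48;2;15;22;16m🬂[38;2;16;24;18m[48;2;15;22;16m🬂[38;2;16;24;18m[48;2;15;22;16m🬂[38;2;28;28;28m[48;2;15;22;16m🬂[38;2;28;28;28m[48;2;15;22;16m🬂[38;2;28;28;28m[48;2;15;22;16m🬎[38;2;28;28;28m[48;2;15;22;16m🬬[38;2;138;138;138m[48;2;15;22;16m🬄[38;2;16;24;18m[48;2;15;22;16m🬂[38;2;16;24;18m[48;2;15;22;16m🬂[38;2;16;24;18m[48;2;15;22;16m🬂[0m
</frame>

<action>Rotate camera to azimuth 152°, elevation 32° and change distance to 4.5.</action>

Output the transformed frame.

<frame>
[38;2;27;40;34m[48;2;25;37;31m🬂[38;2;27;40;34m[48;2;25;37;31m🬂[38;2;28;28;28m[48;2;148;148;148m🬺[38;2;148;148;148m[48;2;28;28;28m🬬[38;2;148;148;148m[48;2;148;148;148m [38;2;148;148;148m[48;2;148;148;148m [38;2;148;148;148m[48;2;148;148;148m [38;2;148;148;148m[48;2;148;148;148m [38;2;148;148;148m[48;2;148;148;148m [38;2;148;148;148m[48;2;27;40;34m🬺[38;2;27;40;34m[48;2;148;148;148m🬂[38;2;141;141;141m[48;2;26;39;33m🬱[0m
[38;2;24;35;29m[48;2;23;34;28m🬎[38;2;24;35;29m[48;2;23;34;28m🬎[38;2;23;35;29m[48;2;28;28;28m▌[38;2;28;28;28m[48;2;28;28;28m [38;2;148;148;148m[48;2;28;28;28m🬂[38;2;148;148;148m[48;2;138;138;138m🬂[38;2;148;148;148m[48;2;138;138;138m🬂[38;2;148;148;148m[48;2;138;138;138m🬂[38;2;138;138;138m[48;2;138;138;138m [38;2;138;138;138m[48;2;138;138;138m [38;2;138;138;138m[48;2;138;138;138m [38;2;138;138;138m[48;2;138;138;138m [0m
[38;2;22;32;26m[48;2;21;31;25m🬎[38;2;22;32;26m[48;2;21;31;25m🬎[38;2;28;28;28m[48;2;21;31;25m🬉[38;2;28;28;28m[48;2;28;28;28m [38;2;28;28;28m[48;2;28;28;28m [38;2;138;138;138m[48;2;138;138;138m [38;2;138;138;138m[48;2;138;138;138m [38;2;138;138;138m[48;2;138;138;138m [38;2;138;138;138m[48;2;138;138;138m [38;2;138;138;138m[48;2;138;138;138m [38;2;138;138;138m[48;2;138;138;138m [38;2;138;138;138m[48;2;21;31;25m🬕[0m
[38;2;20;30;24m[48;2;19;28;22m🬂[38;2;20;30;24m[48;2;19;28;22m🬂[38;2;20;30;24m[48;2;19;28;22m🬂[38;2;28;28;28m[48;2;28;28;28m [38;2;28;28;28m[48;2;28;28;28m [38;2;138;138;138m[48;2;138;138;138m [38;2;138;138;138m[48;2;138;138;138m [38;2;138;138;138m[48;2;138;138;138m [38;2;138;138;138m[48;2;138;138;138m [38;2;138;138;138m[48;2;138;138;138m [38;2;138;138;138m[48;2;138;138;138m [38;2;138;138;138m[48;2;19;28;22m🬀[0m
[38;2;18;27;21m[48;2;17;25;19m🬂[38;2;18;27;21m[48;2;17;25;19m🬂[38;2;18;27;21m[48;2;17;25;19m🬂[38;2;28;28;28m[48;2;17;25;19m🬨[38;2;28;28;28m[48;2;28;28;28m [38;2;138;138;138m[48;2;138;138;138m [38;2;138;138;138m[48;2;138;138;138m [38;2;138;138;138m[48;2;138;138;138m [38;2;138;138;138m[48;2;138;138;138m [38;2;138;138;138m[48;2;138;138;138m [38;2;138;138;138m[48;2;17;25;19m🬝[38;2;18;27;21m[48;2;17;25;19m🬂[0m
[38;2;16;24;18m[48;2;15;22;16m🬂[38;2;16;24;18m[48;2;15;22;16m🬂[38;2;16;24;18m[48;2;15;22;16m🬂[38;2;16;24;18m[48;2;15;22;16m🬂[38;2;28;28;28m[48;2;28;28;28m [38;2;138;138;138m[48;2;28;28;28m🬨[38;2;138;138;138m[48;2;138;138;138m [38;2;138;138;138m[48;2;138;138;138m [38;2;138;138;138m[48;2;138;138;138m [38;2;138;138;138m[48;2;138;138;138m [38;2;138;138;138m[48;2;15;22;16m🬄[38;2;16;24;18m[48;2;15;22;16m🬂[0m
</frame>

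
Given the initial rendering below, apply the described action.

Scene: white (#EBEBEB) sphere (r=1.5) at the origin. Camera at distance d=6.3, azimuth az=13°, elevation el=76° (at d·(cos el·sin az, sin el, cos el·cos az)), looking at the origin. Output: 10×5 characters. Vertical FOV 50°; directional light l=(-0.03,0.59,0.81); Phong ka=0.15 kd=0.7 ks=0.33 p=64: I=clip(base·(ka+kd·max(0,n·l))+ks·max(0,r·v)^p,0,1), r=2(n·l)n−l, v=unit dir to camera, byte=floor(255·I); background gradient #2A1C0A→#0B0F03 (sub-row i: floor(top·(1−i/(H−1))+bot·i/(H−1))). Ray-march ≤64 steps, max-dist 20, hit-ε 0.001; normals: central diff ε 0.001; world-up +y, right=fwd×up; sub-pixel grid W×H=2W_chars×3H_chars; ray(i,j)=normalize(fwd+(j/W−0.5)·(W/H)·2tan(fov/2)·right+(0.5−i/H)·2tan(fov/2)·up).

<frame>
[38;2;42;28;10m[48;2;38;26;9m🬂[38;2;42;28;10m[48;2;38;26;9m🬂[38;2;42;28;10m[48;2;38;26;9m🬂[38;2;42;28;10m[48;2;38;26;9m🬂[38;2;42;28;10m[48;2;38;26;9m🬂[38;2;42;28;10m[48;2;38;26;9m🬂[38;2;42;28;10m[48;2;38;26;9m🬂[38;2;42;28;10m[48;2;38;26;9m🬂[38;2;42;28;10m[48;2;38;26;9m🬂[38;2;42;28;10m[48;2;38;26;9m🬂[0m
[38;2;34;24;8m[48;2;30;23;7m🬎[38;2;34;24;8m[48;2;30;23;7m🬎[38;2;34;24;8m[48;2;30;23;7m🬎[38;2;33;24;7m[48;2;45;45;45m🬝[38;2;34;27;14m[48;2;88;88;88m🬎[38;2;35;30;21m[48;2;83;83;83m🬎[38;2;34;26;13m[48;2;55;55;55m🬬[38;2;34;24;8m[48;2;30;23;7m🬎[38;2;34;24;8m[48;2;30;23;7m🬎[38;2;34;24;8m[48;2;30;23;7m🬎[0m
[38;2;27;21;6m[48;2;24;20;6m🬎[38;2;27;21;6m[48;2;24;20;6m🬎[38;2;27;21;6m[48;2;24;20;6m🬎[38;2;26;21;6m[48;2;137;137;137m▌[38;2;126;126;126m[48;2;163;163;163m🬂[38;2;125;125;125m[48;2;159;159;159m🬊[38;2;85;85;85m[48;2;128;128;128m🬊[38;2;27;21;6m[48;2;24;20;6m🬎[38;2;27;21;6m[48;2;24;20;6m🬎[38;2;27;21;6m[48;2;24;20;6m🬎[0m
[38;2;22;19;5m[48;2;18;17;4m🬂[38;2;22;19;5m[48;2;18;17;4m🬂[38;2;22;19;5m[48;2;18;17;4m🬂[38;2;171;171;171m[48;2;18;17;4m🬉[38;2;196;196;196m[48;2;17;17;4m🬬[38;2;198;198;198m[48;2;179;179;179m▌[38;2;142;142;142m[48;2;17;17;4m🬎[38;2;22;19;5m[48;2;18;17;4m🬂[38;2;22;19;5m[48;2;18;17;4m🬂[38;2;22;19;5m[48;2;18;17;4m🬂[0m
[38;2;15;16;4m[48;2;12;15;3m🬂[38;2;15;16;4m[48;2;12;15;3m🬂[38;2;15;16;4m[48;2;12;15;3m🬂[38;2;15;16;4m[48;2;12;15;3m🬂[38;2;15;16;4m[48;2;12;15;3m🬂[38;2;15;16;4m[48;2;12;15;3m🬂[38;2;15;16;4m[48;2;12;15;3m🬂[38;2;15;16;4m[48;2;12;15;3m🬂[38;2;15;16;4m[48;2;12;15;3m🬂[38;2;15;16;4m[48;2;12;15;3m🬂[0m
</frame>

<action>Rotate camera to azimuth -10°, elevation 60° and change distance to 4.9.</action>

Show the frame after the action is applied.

<frame>
[38;2;42;28;10m[48;2;38;26;9m🬂[38;2;42;28;10m[48;2;38;26;9m🬂[38;2;42;28;10m[48;2;38;26;9m🬂[38;2;42;28;10m[48;2;38;26;9m🬂[38;2;42;28;10m[48;2;38;26;9m🬂[38;2;42;28;10m[48;2;38;26;9m🬂[38;2;42;28;10m[48;2;38;26;9m🬂[38;2;42;28;10m[48;2;38;26;9m🬂[38;2;42;28;10m[48;2;38;26;9m🬂[38;2;42;28;10m[48;2;38;26;9m🬂[0m
[38;2;34;24;8m[48;2;30;23;7m🬎[38;2;34;24;8m[48;2;30;23;7m🬎[38;2;34;24;8m[48;2;30;23;7m🬎[38;2;34;24;8m[48;2;100;100;100m🬆[38;2;73;73;73m[48;2;129;129;129m🬂[38;2;91;91;91m[48;2;139;139;139m🬂[38;2;55;50;41m[48;2;128;128;128m🬂[38;2;115;115;115m[48;2;33;24;7m🬏[38;2;34;24;8m[48;2;30;23;7m🬎[38;2;34;24;8m[48;2;30;23;7m🬎[0m
[38;2;27;21;6m[48;2;24;20;6m🬎[38;2;27;21;6m[48;2;24;20;6m🬎[38;2;26;21;6m[48;2;95;95;95m🬕[38;2;132;132;132m[48;2;156;156;156m🬆[38;2;162;162;162m[48;2;179;179;179m🬆[38;2;174;174;174m[48;2;196;196;196m🬎[38;2;165;165;165m[48;2;183;183;183m🬊[38;2;28;22;6m[48;2;144;144;144m🬁[38;2;27;21;6m[48;2;24;20;6m🬎[38;2;27;21;6m[48;2;24;20;6m🬎[0m
[38;2;22;19;5m[48;2;18;17;4m🬂[38;2;22;19;5m[48;2;18;17;4m🬂[38;2;22;19;5m[48;2;18;17;4m🬂[38;2;160;160;160m[48;2;17;17;4m🬬[38;2;192;192;192m[48;2;184;184;184m▐[38;2;241;241;241m[48;2;200;200;200m🬀[38;2;193;193;193m[48;2;184;184;184m🬛[38;2;171;171;171m[48;2;18;17;4m🬄[38;2;22;19;5m[48;2;18;17;4m🬂[38;2;22;19;5m[48;2;18;17;4m🬂[0m
[38;2;15;16;4m[48;2;12;15;3m🬂[38;2;15;16;4m[48;2;12;15;3m🬂[38;2;15;16;4m[48;2;12;15;3m🬂[38;2;15;16;4m[48;2;12;15;3m🬂[38;2;171;171;171m[48;2;12;15;3m🬂[38;2;186;186;186m[48;2;12;15;3m🬂[38;2;175;175;175m[48;2;12;15;3m🬀[38;2;15;16;4m[48;2;12;15;3m🬂[38;2;15;16;4m[48;2;12;15;3m🬂[38;2;15;16;4m[48;2;12;15;3m🬂[0m
</frame>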